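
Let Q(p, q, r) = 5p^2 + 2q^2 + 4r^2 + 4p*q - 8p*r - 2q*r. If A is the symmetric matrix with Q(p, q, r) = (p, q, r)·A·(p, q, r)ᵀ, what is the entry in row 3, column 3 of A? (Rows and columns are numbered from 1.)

The coefficient of r^2 in Q is 4, and that is exactly A[3,3].

4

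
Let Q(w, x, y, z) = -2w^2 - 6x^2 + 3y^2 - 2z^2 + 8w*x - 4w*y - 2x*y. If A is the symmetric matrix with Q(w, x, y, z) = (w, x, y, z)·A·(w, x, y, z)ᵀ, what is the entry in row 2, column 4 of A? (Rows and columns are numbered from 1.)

The coefficient of x·z in Q is 0. For a symmetric A this equals A[2,4] + A[4,2] = 2·A[2,4].
So A[2,4] = 0/2 = 0.

0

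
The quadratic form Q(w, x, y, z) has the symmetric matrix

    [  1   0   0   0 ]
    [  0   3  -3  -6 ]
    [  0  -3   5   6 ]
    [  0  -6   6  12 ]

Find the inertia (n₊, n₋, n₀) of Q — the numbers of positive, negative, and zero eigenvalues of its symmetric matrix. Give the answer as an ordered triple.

(3, 0, 1)

Symmetric row and column elimination reduces A to a congruent diagonal form with pivots 1, 3, 2, 0.
That gives 3 positive, 1 zero pivots.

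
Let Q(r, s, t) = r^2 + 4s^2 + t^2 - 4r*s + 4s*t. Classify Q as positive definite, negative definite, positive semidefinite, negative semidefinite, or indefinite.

indefinite

The symmetric matrix is A = [[1, -2, 0], [-2, 4, 2], [0, 2, 1]].
A is congruent to a diagonal matrix with 2 positive, 1 negative and 0 zero entries, so Q is indefinite.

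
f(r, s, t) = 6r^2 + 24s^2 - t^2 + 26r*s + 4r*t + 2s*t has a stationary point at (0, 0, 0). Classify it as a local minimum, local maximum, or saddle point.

The Hessian at the origin is H = [[12, 26, 4], [26, 48, 2], [4, 2, -2]].
Row-reducing H symmetrically gives the diagonal entries 12, -25/3, 2.
Counting signs: 2 positive, 1 negative.
H is indefinite, so the origin is a saddle point.

saddle point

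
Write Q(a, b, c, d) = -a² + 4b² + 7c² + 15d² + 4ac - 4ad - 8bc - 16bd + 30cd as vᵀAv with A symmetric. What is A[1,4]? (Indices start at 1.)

The coefficient of a·d in Q is -4. For a symmetric A this equals A[1,4] + A[4,1] = 2·A[1,4].
So A[1,4] = -4/2 = -2.

-2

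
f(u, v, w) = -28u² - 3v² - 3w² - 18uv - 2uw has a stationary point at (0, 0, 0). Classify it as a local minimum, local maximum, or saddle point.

local maximum

The Hessian at the origin is H = [[-56, -18, -2], [-18, -6, 0], [-2, 0, -6]].
An LDLᵀ factorisation of H has diagonal entries -56, -3/14, -4.
That gives 3 negative pivots.
H is negative definite, so the origin is a strict local maximum.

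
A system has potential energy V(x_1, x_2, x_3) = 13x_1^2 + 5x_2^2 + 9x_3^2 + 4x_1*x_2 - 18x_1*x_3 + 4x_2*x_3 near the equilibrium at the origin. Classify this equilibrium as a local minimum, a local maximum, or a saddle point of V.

local minimum

The Hessian at the origin is H = [[26, 4, -18], [4, 10, 4], [-18, 4, 18]].
Congruent diagonalization of H (simultaneous row and column reduction) yields pivots 26, 122/13, 40/61.
That gives 3 positive pivots.
H is positive definite, so the origin is a strict local minimum.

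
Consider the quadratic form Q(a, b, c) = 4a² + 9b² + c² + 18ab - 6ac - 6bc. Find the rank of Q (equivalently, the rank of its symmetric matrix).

2

The symmetric matrix is A = [[4, 9, -3], [9, 9, -3], [-3, -3, 1]].
Symmetric row and column elimination reduces A to a congruent diagonal form with pivots 4, -45/4, 0.
Counting signs: 1 positive, 1 negative, 1 zero.
The rank is the number of nonzero pivots: 2.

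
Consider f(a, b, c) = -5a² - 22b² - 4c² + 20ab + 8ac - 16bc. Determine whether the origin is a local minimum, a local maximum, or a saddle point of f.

local maximum

The Hessian at the origin is H = [[-10, 20, 8], [20, -44, -16], [8, -16, -8]].
Applying the same elementary operations to the rows and columns of H produces a congruent diagonal matrix with entries -10, -4, -8/5.
That gives 3 negative pivots.
H is negative definite, so the origin is a strict local maximum.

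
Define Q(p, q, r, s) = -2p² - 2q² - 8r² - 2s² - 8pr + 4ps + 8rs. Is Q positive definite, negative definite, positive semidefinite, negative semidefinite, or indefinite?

negative semidefinite

The symmetric matrix is A = [[-2, 0, -4, 2], [0, -2, 0, 0], [-4, 0, -8, 4], [2, 0, 4, -2]].
Congruent diagonalization of A (simultaneous row and column reduction) yields pivots -2, -2, 0, 0.
Counting signs: 2 negative, 2 zero.
Hence Q is negative semidefinite.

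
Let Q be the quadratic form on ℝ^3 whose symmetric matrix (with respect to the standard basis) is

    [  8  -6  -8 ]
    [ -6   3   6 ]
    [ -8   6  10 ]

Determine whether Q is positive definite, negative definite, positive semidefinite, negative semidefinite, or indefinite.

Symmetric row and column elimination reduces A to a congruent diagonal form with pivots 8, -3/2, 2.
That gives 2 positive, 1 negative pivots.
Hence Q is indefinite.

indefinite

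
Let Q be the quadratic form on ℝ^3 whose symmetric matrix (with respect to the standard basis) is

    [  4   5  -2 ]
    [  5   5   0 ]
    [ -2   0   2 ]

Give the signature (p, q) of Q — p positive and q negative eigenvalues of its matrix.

Applying the same elementary operations to the rows and columns of A produces a congruent diagonal matrix with entries 4, -5/4, 6.
Counting signs: 2 positive, 1 negative.

(2, 1)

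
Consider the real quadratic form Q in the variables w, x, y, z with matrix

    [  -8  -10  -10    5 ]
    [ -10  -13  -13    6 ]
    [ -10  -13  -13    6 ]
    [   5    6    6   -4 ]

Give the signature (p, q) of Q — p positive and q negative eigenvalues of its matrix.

(0, 3)

Row-reducing A symmetrically gives the diagonal entries -8, -1/2, 0, -3/4.
Counting signs: 3 negative, 1 zero.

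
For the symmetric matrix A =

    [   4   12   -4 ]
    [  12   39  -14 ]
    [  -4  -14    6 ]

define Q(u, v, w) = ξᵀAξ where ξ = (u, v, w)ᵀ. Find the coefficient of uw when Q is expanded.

-8

The coefficient of uw is A[1,3] + A[3,1] = 2·(-4) = -8.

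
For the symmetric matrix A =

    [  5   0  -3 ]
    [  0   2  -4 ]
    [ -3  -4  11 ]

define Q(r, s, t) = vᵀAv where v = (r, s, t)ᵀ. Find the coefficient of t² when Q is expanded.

The coefficient of t² is the diagonal entry A[3,3] = 11.

11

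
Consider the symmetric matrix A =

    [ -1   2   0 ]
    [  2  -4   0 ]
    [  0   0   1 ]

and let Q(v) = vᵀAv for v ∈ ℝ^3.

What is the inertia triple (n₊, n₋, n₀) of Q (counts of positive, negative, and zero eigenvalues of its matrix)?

(1, 1, 1)

Symmetric row and column elimination reduces A to a congruent diagonal form with pivots -1, 0, 1.
That gives 1 positive, 1 negative, 1 zero pivots.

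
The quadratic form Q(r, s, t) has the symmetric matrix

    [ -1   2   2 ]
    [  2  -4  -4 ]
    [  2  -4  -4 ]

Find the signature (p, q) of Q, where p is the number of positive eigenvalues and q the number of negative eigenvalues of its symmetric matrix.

Congruent diagonalization of A (simultaneous row and column reduction) yields pivots -1, 0, 0.
That gives 1 negative, 2 zero pivots.

(0, 1)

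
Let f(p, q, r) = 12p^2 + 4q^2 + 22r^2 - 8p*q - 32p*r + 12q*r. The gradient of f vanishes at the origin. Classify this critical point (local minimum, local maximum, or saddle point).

The Hessian at the origin is H = [[24, -8, -32], [-8, 8, 12], [-32, 12, 44]].
Congruent diagonalization of H (simultaneous row and column reduction) yields pivots 24, 16/3, 1.
So there are 3 positive pivots.
H is positive definite, so the origin is a strict local minimum.

local minimum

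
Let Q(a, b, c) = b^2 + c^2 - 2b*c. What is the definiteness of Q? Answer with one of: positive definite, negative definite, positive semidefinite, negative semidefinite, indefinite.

The associated matrix is A = [[0, 0, 0], [0, 1, -1], [0, -1, 1]].
Symmetric row and column elimination reduces A to a congruent diagonal form with pivots 0, 1, 0.
That gives 1 positive, 2 zero pivots.
Hence Q is positive semidefinite.

positive semidefinite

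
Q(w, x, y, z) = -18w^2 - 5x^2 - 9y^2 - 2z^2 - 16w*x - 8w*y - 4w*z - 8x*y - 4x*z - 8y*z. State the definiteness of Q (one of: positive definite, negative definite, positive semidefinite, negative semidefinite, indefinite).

negative definite

The symmetric matrix of Q is A = [[-18, -8, -4, -2], [-8, -5, -4, -2], [-4, -4, -9, -4], [-2, -2, -4, -2]].
Leading principal minors: Δ_1 = -18, Δ_2 = 26, Δ_3 = -122, Δ_4 = 24.
The signs alternate starting with Δ_1 < 0, so by Sylvester's criterion Q is negative definite.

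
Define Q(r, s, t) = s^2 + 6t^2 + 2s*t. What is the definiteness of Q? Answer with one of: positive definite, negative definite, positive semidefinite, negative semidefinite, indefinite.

The associated matrix is A = [[0, 0, 0], [0, 1, 1], [0, 1, 6]].
Symmetric row and column elimination reduces A to a congruent diagonal form with pivots 0, 1, 5.
That gives 2 positive, 1 zero pivots.
Hence Q is positive semidefinite.

positive semidefinite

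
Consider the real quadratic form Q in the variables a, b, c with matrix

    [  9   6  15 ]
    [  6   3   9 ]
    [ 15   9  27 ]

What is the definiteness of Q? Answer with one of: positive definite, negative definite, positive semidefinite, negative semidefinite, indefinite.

indefinite

An LDLᵀ factorisation of A has diagonal entries 9, -1, 3.
So there are 2 positive, 1 negative pivots.
Hence Q is indefinite.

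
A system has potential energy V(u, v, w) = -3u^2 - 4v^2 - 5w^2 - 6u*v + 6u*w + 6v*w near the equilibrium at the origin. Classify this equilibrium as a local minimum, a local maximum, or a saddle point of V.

The Hessian at the origin is H = [[-6, -6, 6], [-6, -8, 6], [6, 6, -10]].
Row-reducing H symmetrically gives the diagonal entries -6, -2, -4.
That gives 3 negative pivots.
H is negative definite, so the origin is a strict local maximum.

local maximum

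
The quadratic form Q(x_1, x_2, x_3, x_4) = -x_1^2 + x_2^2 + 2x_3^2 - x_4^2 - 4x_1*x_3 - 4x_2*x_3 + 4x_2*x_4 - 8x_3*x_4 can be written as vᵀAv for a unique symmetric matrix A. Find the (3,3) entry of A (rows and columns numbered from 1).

The coefficient of x_3^2 in Q is 2, and that is exactly A[3,3].

2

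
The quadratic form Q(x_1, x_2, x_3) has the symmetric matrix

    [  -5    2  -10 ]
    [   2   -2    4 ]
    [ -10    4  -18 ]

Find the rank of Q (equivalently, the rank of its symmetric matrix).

Symmetric row and column elimination reduces A to a congruent diagonal form with pivots -5, -6/5, 2.
So there are 1 positive, 2 negative pivots.
The rank is the number of nonzero pivots: 3.

3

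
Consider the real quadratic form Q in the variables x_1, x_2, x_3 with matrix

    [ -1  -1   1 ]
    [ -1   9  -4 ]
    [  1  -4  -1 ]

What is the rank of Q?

Applying the same elementary operations to the rows and columns of A produces a congruent diagonal matrix with entries -1, 10, -5/2.
So there are 1 positive, 2 negative pivots.
The rank is the number of nonzero pivots: 3.

3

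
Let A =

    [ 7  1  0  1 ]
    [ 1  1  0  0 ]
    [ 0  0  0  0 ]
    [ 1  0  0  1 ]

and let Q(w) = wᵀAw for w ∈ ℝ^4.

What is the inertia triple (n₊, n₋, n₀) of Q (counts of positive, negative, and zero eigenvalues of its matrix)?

(3, 0, 1)

Row-reducing A symmetrically gives the diagonal entries 7, 6/7, 0, 5/6.
That gives 3 positive, 1 zero pivots.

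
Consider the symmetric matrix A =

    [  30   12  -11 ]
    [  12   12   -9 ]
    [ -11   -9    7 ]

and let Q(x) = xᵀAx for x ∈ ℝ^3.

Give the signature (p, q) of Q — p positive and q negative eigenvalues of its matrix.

Applying the same elementary operations to the rows and columns of A produces a congruent diagonal matrix with entries 30, 36/5, 1/36.
So there are 3 positive pivots.

(3, 0)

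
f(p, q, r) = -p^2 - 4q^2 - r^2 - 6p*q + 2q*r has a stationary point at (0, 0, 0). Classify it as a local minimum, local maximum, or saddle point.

saddle point

The Hessian at the origin is H = [[-2, -6, 0], [-6, -8, 2], [0, 2, -2]].
Congruent diagonalization of H (simultaneous row and column reduction) yields pivots -2, 10, -12/5.
So there are 1 positive, 2 negative pivots.
H is indefinite, so the origin is a saddle point.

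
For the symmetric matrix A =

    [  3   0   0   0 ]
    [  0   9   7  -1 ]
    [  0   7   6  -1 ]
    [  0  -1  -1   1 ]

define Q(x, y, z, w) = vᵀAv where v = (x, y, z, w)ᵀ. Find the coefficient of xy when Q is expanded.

0

The coefficient of xy is A[1,2] + A[2,1] = 2·0 = 0.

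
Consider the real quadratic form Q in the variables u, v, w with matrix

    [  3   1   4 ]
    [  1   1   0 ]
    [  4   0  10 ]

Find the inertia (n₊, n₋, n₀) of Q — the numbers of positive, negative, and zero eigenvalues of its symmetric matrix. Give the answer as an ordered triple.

(3, 0, 0)

An LDLᵀ factorisation of A has diagonal entries 3, 2/3, 2.
That gives 3 positive pivots.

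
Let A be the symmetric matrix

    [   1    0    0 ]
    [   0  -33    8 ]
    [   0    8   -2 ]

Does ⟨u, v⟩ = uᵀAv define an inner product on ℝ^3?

Row-reducing A symmetrically gives the diagonal entries 1, -33, -2/33.
That gives 1 positive, 2 negative pivots.
Hence Q is indefinite.
⟨·,·⟩ is an inner product exactly when A is positive definite.

no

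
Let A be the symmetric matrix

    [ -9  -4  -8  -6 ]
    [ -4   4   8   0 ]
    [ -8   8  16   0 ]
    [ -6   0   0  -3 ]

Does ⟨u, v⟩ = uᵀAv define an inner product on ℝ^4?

Congruent diagonalization of A (simultaneous row and column reduction) yields pivots -9, 52/9, 0, -3/13.
That gives 1 positive, 2 negative, 1 zero pivots.
Hence Q is indefinite.
⟨·,·⟩ is an inner product exactly when A is positive definite.

no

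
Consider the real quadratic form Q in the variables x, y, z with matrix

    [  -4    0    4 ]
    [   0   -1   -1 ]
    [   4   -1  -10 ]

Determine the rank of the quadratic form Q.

Congruent diagonalization of A (simultaneous row and column reduction) yields pivots -4, -1, -5.
So there are 3 negative pivots.
The rank is the number of nonzero pivots: 3.

3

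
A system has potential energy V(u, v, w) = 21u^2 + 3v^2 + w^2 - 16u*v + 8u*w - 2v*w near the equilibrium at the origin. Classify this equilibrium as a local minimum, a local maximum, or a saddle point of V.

The Hessian at the origin is H = [[42, -16, 8], [-16, 6, -2], [8, -2, 2]].
Applying the same elementary operations to the rows and columns of H produces a congruent diagonal matrix with entries 42, -2/21, 12.
Counting signs: 2 positive, 1 negative.
H is indefinite, so the origin is a saddle point.

saddle point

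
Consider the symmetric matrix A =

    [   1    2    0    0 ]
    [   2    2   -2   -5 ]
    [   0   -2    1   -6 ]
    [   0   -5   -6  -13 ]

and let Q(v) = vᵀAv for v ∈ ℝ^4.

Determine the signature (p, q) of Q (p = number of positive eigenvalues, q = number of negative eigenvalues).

(2, 2)

Symmetric row and column elimination reduces A to a congruent diagonal form with pivots 1, -2, 3, -5/6.
So there are 2 positive, 2 negative pivots.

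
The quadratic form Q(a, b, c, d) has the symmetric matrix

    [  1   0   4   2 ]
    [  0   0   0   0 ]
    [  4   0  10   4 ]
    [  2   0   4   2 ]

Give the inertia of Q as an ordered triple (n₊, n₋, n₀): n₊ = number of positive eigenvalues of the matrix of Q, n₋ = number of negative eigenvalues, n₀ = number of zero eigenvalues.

(2, 1, 1)

Symmetric row and column elimination reduces A to a congruent diagonal form with pivots 1, 0, -6, 2/3.
That gives 2 positive, 1 negative, 1 zero pivots.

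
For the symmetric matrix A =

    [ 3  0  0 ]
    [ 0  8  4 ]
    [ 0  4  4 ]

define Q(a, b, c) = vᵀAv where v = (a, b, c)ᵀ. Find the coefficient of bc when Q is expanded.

8

The coefficient of bc is A[2,3] + A[3,2] = 2·4 = 8.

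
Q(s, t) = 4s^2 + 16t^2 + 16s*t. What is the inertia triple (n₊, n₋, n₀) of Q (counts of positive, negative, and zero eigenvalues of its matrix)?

The symmetric matrix is A = [[4, 8], [8, 16]].
Congruent diagonalization of A (simultaneous row and column reduction) yields pivots 4, 0.
Counting signs: 1 positive, 1 zero.

(1, 0, 1)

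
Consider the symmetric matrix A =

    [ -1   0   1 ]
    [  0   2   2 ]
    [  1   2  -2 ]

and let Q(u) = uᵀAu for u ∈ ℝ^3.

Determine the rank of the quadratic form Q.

Symmetric row and column elimination reduces A to a congruent diagonal form with pivots -1, 2, -3.
That gives 1 positive, 2 negative pivots.
The rank is the number of nonzero pivots: 3.

3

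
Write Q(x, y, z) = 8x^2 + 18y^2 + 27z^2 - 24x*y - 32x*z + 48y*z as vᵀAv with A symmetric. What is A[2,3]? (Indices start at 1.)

The coefficient of y·z in Q is 48. For a symmetric A this equals A[2,3] + A[3,2] = 2·A[2,3].
So A[2,3] = 48/2 = 24.

24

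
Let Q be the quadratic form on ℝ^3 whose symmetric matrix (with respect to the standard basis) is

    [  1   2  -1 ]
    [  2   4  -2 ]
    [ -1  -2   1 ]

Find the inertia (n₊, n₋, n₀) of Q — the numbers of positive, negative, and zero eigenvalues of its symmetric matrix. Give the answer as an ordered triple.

(1, 0, 2)

Applying the same elementary operations to the rows and columns of A produces a congruent diagonal matrix with entries 1, 0, 0.
Counting signs: 1 positive, 2 zero.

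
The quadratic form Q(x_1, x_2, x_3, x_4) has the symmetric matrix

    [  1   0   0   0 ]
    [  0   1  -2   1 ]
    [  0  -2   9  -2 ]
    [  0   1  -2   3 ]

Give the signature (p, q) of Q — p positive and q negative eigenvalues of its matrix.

(4, 0)

Row-reducing A symmetrically gives the diagonal entries 1, 1, 5, 2.
So there are 4 positive pivots.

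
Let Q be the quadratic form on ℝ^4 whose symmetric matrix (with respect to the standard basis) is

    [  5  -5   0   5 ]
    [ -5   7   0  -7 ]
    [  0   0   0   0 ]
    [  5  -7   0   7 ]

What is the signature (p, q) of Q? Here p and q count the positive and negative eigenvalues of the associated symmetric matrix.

(2, 0)

Congruent diagonalization of A (simultaneous row and column reduction) yields pivots 5, 2, 0, 0.
So there are 2 positive, 2 zero pivots.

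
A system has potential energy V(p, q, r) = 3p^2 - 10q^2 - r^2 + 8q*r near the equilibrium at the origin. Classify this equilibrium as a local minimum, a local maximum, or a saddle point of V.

saddle point

The Hessian at the origin is H = [[6, 0, 0], [0, -20, 8], [0, 8, -2]].
Symmetric row and column elimination reduces H to a congruent diagonal form with pivots 6, -20, 6/5.
So there are 2 positive, 1 negative pivots.
H is indefinite, so the origin is a saddle point.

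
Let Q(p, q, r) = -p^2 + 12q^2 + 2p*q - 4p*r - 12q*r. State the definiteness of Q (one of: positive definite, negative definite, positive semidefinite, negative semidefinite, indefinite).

indefinite

The associated matrix is A = [[-1, 1, -2], [1, 12, -6], [-2, -6, 0]].
Congruent diagonalization of A (simultaneous row and column reduction) yields pivots -1, 13, -12/13.
So there are 1 positive, 2 negative pivots.
Hence Q is indefinite.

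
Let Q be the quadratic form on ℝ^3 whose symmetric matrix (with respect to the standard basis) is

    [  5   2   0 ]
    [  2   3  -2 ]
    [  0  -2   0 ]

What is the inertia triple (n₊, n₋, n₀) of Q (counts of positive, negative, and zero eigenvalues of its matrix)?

(2, 1, 0)

Applying the same elementary operations to the rows and columns of A produces a congruent diagonal matrix with entries 5, 11/5, -20/11.
That gives 2 positive, 1 negative pivots.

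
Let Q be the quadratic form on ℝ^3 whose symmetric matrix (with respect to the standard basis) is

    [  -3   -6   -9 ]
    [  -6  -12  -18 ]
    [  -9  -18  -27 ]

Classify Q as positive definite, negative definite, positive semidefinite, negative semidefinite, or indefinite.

Symmetric row and column elimination reduces A to a congruent diagonal form with pivots -3, 0, 0.
So there are 1 negative, 2 zero pivots.
Hence Q is negative semidefinite.

negative semidefinite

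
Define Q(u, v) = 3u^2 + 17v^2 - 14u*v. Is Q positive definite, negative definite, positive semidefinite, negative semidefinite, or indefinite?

The symmetric matrix of Q is [[3, -7], [-7, 17]].
For the 2×2 matrix [[3, -7], [-7, 17]]: det = 3·17 − (-7)² = 2, trace = 20.
det > 0 so both eigenvalues share the sign of the trace; trace = 20 > 0 ⇒ both positive.

positive definite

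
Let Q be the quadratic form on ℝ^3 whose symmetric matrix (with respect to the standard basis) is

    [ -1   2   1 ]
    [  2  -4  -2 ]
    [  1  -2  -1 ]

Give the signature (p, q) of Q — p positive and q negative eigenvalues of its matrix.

(0, 1)

Congruent diagonalization of A (simultaneous row and column reduction) yields pivots -1, 0, 0.
Counting signs: 1 negative, 2 zero.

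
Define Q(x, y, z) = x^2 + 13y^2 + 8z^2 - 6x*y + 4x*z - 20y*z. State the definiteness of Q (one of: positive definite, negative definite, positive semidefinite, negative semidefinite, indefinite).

positive semidefinite

Write A = [[1, -3, 2], [-3, 13, -10], [2, -10, 8]].
Congruent diagonalization of A (simultaneous row and column reduction) yields pivots 1, 4, 0.
So there are 2 positive, 1 zero pivots.
Hence Q is positive semidefinite.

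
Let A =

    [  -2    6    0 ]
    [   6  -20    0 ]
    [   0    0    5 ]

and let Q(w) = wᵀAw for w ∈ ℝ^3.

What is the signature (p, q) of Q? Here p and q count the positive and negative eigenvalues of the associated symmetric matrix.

Congruent diagonalization of A (simultaneous row and column reduction) yields pivots -2, -2, 5.
Counting signs: 1 positive, 2 negative.

(1, 2)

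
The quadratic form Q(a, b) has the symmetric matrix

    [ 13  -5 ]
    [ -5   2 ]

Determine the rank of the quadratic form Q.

An LDLᵀ factorisation of A has diagonal entries 13, 1/13.
That gives 2 positive pivots.
The rank is the number of nonzero pivots: 2.

2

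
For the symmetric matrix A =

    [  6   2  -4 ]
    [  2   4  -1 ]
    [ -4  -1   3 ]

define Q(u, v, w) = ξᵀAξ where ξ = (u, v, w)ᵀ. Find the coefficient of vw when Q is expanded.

-2

The coefficient of vw is A[2,3] + A[3,2] = 2·(-1) = -2.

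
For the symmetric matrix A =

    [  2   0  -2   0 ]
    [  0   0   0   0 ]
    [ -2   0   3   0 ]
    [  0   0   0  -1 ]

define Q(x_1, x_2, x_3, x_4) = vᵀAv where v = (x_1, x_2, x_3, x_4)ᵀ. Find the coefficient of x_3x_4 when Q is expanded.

0

The coefficient of x_3x_4 is A[3,4] + A[4,3] = 2·0 = 0.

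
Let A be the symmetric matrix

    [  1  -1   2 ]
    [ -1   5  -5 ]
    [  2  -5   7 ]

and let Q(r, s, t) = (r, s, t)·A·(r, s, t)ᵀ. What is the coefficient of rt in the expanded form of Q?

The coefficient of rt is A[1,3] + A[3,1] = 2·2 = 4.

4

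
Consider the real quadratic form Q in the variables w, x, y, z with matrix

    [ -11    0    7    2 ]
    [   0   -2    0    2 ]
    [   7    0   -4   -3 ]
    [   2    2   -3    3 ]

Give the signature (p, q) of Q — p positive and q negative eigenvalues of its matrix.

(1, 3)

Symmetric row and column elimination reduces A to a congruent diagonal form with pivots -11, -2, 5/11, -6/5.
So there are 1 positive, 3 negative pivots.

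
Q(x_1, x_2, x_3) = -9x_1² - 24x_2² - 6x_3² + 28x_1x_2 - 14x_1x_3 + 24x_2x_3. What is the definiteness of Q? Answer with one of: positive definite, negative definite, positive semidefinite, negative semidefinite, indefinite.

negative semidefinite

The associated matrix is A = [[-9, 14, -7], [14, -24, 12], [-7, 12, -6]].
Congruent diagonalization of A (simultaneous row and column reduction) yields pivots -9, -20/9, 0.
Counting signs: 2 negative, 1 zero.
Hence Q is negative semidefinite.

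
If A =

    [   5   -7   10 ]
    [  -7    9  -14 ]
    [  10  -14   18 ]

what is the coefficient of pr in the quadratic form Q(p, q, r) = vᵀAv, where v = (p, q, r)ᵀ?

The coefficient of pr is A[1,3] + A[3,1] = 2·10 = 20.

20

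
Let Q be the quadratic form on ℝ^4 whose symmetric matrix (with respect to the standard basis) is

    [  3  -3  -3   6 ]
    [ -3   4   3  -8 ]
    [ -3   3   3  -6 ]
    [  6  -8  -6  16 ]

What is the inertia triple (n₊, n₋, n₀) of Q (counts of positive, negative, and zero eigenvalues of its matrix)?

Congruent diagonalization of A (simultaneous row and column reduction) yields pivots 3, 1, 0, 0.
Counting signs: 2 positive, 2 zero.

(2, 0, 2)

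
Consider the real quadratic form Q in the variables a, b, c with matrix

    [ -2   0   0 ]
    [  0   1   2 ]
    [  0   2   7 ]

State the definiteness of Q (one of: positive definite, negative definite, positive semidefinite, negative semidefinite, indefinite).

An LDLᵀ factorisation of A has diagonal entries -2, 1, 3.
Counting signs: 2 positive, 1 negative.
Hence Q is indefinite.

indefinite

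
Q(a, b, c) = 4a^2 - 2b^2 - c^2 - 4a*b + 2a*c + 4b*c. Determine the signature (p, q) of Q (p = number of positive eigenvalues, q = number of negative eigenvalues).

(2, 1)

The symmetric matrix is A = [[4, -2, 1], [-2, -2, 2], [1, 2, -1]].
Symmetric row and column elimination reduces A to a congruent diagonal form with pivots 4, -3, 5/6.
Counting signs: 2 positive, 1 negative.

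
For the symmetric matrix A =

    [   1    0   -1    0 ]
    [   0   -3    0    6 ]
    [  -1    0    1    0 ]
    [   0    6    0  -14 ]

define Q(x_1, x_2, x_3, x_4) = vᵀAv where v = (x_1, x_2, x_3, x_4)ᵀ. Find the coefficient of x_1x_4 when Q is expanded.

The coefficient of x_1x_4 is A[1,4] + A[4,1] = 2·0 = 0.

0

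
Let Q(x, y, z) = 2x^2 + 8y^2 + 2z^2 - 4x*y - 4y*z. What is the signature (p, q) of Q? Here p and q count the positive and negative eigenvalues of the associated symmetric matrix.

The symmetric matrix is A = [[2, -2, 0], [-2, 8, -2], [0, -2, 2]].
An LDLᵀ factorisation of A has diagonal entries 2, 6, 4/3.
Counting signs: 3 positive.

(3, 0)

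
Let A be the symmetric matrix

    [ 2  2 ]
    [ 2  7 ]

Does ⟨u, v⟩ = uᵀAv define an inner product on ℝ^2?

For the 2×2 matrix [[2, 2], [2, 7]]: det = 2·7 − (2)² = 10, trace = 9.
det > 0 so both eigenvalues share the sign of the trace; trace = 9 > 0 ⇒ both positive.
⟨·,·⟩ is an inner product exactly when A is positive definite.

yes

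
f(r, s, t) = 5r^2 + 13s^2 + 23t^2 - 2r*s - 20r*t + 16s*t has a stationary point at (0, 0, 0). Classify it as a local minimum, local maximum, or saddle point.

The Hessian at the origin is H = [[10, -2, -20], [-2, 26, 16], [-20, 16, 46]].
An LDLᵀ factorisation of H has diagonal entries 10, 128/5, 3/8.
So there are 3 positive pivots.
H is positive definite, so the origin is a strict local minimum.

local minimum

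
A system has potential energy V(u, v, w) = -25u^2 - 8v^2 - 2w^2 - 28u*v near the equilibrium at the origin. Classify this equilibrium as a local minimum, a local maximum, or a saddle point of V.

local maximum

The Hessian at the origin is H = [[-50, -28, 0], [-28, -16, 0], [0, 0, -4]].
Congruent diagonalization of H (simultaneous row and column reduction) yields pivots -50, -8/25, -4.
That gives 3 negative pivots.
H is negative definite, so the origin is a strict local maximum.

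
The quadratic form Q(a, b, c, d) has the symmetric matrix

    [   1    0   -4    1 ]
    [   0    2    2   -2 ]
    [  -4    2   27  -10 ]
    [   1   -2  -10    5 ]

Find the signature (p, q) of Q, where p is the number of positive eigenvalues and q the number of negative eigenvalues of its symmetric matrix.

(4, 0)

Congruent diagonalization of A (simultaneous row and column reduction) yields pivots 1, 2, 9, 2/9.
So there are 4 positive pivots.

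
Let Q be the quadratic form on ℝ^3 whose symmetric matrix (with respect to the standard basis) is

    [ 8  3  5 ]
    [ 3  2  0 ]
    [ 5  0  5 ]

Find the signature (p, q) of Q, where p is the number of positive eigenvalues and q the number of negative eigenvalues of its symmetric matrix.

Row-reducing A symmetrically gives the diagonal entries 8, 7/8, -15/7.
So there are 2 positive, 1 negative pivots.

(2, 1)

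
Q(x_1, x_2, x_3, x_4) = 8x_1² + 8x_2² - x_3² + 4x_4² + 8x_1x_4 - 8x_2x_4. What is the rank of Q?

3

The associated matrix is A = [[8, 0, 0, 4], [0, 8, 0, -4], [0, 0, -1, 0], [4, -4, 0, 4]].
Congruent diagonalization of A (simultaneous row and column reduction) yields pivots 8, 8, -1, 0.
So there are 2 positive, 1 negative, 1 zero pivots.
The rank is the number of nonzero pivots: 3.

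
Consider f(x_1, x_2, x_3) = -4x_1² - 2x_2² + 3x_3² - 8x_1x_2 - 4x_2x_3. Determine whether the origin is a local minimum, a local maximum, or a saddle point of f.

saddle point

The Hessian at the origin is H = [[-8, -8, 0], [-8, -4, -4], [0, -4, 6]].
Symmetric row and column elimination reduces H to a congruent diagonal form with pivots -8, 4, 2.
That gives 2 positive, 1 negative pivots.
H is indefinite, so the origin is a saddle point.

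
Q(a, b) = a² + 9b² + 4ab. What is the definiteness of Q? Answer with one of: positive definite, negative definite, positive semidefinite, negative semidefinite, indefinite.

positive definite

The symmetric matrix is A = [[1, 2], [2, 9]].
Applying the same elementary operations to the rows and columns of A produces a congruent diagonal matrix with entries 1, 5.
So there are 2 positive pivots.
Hence Q is positive definite.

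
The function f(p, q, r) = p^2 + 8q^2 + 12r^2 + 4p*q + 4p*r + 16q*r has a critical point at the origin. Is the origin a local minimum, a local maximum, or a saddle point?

The Hessian at the origin is H = [[2, 4, 4], [4, 16, 16], [4, 16, 24]].
Congruent diagonalization of H (simultaneous row and column reduction) yields pivots 2, 8, 8.
So there are 3 positive pivots.
H is positive definite, so the origin is a strict local minimum.

local minimum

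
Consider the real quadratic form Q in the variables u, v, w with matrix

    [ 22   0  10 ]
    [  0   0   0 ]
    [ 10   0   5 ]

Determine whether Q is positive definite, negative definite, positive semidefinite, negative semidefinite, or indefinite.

positive semidefinite

Row-reducing A symmetrically gives the diagonal entries 22, 0, 5/11.
So there are 2 positive, 1 zero pivots.
Hence Q is positive semidefinite.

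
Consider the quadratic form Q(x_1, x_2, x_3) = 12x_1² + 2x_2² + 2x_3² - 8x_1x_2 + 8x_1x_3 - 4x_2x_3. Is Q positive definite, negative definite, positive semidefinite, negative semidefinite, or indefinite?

positive semidefinite

The associated matrix is A = [[12, -4, 4], [-4, 2, -2], [4, -2, 2]].
Symmetric row and column elimination reduces A to a congruent diagonal form with pivots 12, 2/3, 0.
So there are 2 positive, 1 zero pivots.
Hence Q is positive semidefinite.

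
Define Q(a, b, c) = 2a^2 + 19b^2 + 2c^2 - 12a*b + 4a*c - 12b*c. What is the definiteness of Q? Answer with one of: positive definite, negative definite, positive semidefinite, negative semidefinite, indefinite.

positive semidefinite

The associated matrix is A = [[2, -6, 2], [-6, 19, -6], [2, -6, 2]].
Row-reducing A symmetrically gives the diagonal entries 2, 1, 0.
That gives 2 positive, 1 zero pivots.
Hence Q is positive semidefinite.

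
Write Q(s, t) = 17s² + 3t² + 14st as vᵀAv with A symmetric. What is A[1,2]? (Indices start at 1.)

7

The coefficient of s·t in Q is 14. For a symmetric A this equals A[1,2] + A[2,1] = 2·A[1,2].
So A[1,2] = 14/2 = 7.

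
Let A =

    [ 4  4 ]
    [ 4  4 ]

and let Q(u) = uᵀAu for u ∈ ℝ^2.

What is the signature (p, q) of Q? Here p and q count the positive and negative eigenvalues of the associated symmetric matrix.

Row-reducing A symmetrically gives the diagonal entries 4, 0.
Counting signs: 1 positive, 1 zero.

(1, 0)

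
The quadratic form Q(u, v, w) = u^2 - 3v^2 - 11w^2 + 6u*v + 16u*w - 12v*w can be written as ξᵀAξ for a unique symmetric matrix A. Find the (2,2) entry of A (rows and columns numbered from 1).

-3

The coefficient of v^2 in Q is -3, and that is exactly A[2,2].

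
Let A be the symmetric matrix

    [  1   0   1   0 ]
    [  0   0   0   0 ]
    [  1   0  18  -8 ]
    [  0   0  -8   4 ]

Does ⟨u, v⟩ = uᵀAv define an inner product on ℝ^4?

Symmetric row and column elimination reduces A to a congruent diagonal form with pivots 1, 0, 17, 4/17.
Counting signs: 3 positive, 1 zero.
Hence Q is positive semidefinite.
⟨·,·⟩ is an inner product exactly when A is positive definite.

no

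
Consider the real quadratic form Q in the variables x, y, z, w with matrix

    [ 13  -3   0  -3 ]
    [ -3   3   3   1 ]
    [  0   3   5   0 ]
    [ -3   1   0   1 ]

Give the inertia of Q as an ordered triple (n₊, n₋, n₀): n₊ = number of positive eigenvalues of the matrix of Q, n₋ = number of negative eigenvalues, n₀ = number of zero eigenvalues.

(4, 0, 0)

Row-reducing A symmetrically gives the diagonal entries 13, 30/13, 11/10, 4/33.
So there are 4 positive pivots.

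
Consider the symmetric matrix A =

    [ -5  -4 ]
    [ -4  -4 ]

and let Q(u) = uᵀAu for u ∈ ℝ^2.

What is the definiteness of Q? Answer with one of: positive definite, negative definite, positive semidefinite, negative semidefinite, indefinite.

Congruent diagonalization of A (simultaneous row and column reduction) yields pivots -5, -4/5.
Counting signs: 2 negative.
Hence Q is negative definite.

negative definite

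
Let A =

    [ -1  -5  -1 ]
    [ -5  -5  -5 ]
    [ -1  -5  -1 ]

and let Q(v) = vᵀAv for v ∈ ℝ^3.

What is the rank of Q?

2

Applying the same elementary operations to the rows and columns of A produces a congruent diagonal matrix with entries -1, 20, 0.
So there are 1 positive, 1 negative, 1 zero pivots.
The rank is the number of nonzero pivots: 2.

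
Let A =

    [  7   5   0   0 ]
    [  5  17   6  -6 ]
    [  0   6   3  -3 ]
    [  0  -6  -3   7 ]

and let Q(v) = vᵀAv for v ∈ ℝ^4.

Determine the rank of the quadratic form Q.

4

An LDLᵀ factorisation of A has diagonal entries 7, 94/7, 15/47, 4.
That gives 4 positive pivots.
The rank is the number of nonzero pivots: 4.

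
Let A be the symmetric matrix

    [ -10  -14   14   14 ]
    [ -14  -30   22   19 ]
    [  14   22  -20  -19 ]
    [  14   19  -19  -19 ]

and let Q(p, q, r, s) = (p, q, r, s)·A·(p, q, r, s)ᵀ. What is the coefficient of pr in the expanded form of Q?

28

The coefficient of pr is A[1,3] + A[3,1] = 2·14 = 28.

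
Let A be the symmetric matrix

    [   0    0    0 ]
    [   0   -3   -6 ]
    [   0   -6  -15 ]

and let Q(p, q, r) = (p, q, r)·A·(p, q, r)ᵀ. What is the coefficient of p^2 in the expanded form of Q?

0

The coefficient of p^2 is the diagonal entry A[1,1] = 0.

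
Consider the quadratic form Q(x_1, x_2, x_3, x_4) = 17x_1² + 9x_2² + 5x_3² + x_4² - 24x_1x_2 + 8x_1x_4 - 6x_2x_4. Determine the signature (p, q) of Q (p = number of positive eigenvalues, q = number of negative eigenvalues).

The associated matrix is A = [[17, -12, 0, 4], [-12, 9, 0, -3], [0, 0, 5, 0], [4, -3, 0, 1]].
Symmetric row and column elimination reduces A to a congruent diagonal form with pivots 17, 9/17, 5, 0.
Counting signs: 3 positive, 1 zero.

(3, 0)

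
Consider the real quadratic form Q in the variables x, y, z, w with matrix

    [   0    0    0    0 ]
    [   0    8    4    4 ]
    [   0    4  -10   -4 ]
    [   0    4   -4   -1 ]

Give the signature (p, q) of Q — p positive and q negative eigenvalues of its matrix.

Row-reducing A symmetrically gives the diagonal entries 0, 8, -12, 0.
So there are 1 positive, 1 negative, 2 zero pivots.

(1, 1)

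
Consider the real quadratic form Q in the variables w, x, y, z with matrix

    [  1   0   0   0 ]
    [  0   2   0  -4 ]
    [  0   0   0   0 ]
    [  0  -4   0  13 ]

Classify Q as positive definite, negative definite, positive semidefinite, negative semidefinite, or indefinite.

positive semidefinite

Symmetric row and column elimination reduces A to a congruent diagonal form with pivots 1, 2, 0, 5.
So there are 3 positive, 1 zero pivots.
Hence Q is positive semidefinite.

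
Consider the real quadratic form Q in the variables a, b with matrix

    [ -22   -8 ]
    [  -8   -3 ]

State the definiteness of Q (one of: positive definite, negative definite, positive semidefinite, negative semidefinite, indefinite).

Applying the same elementary operations to the rows and columns of A produces a congruent diagonal matrix with entries -22, -1/11.
So there are 2 negative pivots.
Hence Q is negative definite.

negative definite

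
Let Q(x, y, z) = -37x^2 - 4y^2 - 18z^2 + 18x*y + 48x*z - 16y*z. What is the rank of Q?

The associated matrix is A = [[-37, 9, 24], [9, -4, -8], [24, -8, -18]].
Applying the same elementary operations to the rows and columns of A produces a congruent diagonal matrix with entries -37, -67/37, 10/67.
So there are 1 positive, 2 negative pivots.
The rank is the number of nonzero pivots: 3.

3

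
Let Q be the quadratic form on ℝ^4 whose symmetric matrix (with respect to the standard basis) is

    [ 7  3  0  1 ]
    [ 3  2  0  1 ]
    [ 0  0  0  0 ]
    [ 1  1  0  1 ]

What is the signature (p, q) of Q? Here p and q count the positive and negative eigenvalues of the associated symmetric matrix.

(3, 0)

Congruent diagonalization of A (simultaneous row and column reduction) yields pivots 7, 5/7, 0, 2/5.
That gives 3 positive, 1 zero pivots.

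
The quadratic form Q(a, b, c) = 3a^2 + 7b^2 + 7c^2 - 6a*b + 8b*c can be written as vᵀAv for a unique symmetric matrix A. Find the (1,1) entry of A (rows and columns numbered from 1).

The coefficient of a^2 in Q is 3, and that is exactly A[1,1].

3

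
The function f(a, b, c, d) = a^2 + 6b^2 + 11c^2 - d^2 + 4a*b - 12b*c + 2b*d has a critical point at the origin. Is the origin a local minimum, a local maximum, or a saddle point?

The Hessian at the origin is H = [[2, 4, 0, 0], [4, 12, -12, 2], [0, -12, 22, 0], [0, 2, 0, -2]].
Symmetric row and column elimination reduces H to a congruent diagonal form with pivots 2, 4, -14, -3/7.
So there are 2 positive, 2 negative pivots.
H is indefinite, so the origin is a saddle point.

saddle point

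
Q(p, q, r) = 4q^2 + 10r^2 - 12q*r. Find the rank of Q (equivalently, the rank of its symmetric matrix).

2

The associated matrix is A = [[0, 0, 0], [0, 4, -6], [0, -6, 10]].
Congruent diagonalization of A (simultaneous row and column reduction) yields pivots 0, 4, 1.
Counting signs: 2 positive, 1 zero.
The rank is the number of nonzero pivots: 2.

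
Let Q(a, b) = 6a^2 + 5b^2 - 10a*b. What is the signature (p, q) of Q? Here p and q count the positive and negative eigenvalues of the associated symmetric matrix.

The associated matrix is A = [[6, -5], [-5, 5]].
An LDLᵀ factorisation of A has diagonal entries 6, 5/6.
So there are 2 positive pivots.

(2, 0)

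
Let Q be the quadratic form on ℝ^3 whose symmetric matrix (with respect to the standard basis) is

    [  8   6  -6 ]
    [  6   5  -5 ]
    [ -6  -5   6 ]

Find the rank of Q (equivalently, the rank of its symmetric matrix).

3

Row-reducing A symmetrically gives the diagonal entries 8, 1/2, 1.
So there are 3 positive pivots.
The rank is the number of nonzero pivots: 3.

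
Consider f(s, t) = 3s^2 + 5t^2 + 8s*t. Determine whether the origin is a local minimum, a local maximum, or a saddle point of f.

The Hessian at the origin is H = [[6, 8], [8, 10]].
det H = 6·10 − (8)² = -4 < 0, so H is indefinite.
Therefore the origin is a saddle point.

saddle point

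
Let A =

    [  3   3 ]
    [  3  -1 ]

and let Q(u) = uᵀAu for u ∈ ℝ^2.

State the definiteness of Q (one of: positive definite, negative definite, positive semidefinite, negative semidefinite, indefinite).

Congruent diagonalization of A (simultaneous row and column reduction) yields pivots 3, -4.
So there are 1 positive, 1 negative pivots.
Hence Q is indefinite.

indefinite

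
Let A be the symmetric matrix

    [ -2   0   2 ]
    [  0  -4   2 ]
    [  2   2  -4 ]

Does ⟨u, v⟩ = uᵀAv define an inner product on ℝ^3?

Leading principal minors: Δ_1 = -2, Δ_2 = 8, Δ_3 = -8.
The signs alternate starting with Δ_1 < 0, so by Sylvester's criterion Q is negative definite.
⟨·,·⟩ is an inner product exactly when A is positive definite.

no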